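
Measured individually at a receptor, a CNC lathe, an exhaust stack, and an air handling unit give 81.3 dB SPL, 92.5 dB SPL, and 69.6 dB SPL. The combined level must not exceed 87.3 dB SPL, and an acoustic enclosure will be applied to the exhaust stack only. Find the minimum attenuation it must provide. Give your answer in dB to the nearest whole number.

7 dB

Fixed contribution from the other sources: Σ 10^(L/10) = 10^(81.3/10) + 10^(69.6/10) = 1.440e+08 (81.58 dB SPL).
To meet 87.3 dB SPL overall, the treated exhaust stack may contribute at most 10^(87.3/10) − 1.440e+08 = 3.930e+08, i.e. 85.94 dB SPL.
So the exhaust stack must be reduced from 92.5 to 85.94 dB SPL: IL = 6.56 dB.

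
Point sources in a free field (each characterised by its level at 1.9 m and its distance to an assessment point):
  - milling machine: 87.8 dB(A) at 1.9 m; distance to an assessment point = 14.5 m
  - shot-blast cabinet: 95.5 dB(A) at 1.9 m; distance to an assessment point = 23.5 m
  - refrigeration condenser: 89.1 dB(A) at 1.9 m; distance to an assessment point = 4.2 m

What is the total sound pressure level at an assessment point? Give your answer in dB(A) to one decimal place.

83.0 dB(A)

Apply inverse-square spreading to bring every level to the receiver, then sum 10^(L/10).
milling machine: 87.8 − 20·log₁₀(14.5/1.9) = 87.8 − 17.65 = 70.15 dB(A).
shot-blast cabinet: 95.5 − 20·log₁₀(23.5/1.9) = 95.5 − 21.85 = 73.65 dB(A).
refrigeration condenser: 89.1 − 20·log₁₀(4.2/1.9) = 89.1 − 6.89 = 82.21 dB(A).
Σ 10^(L/10) = 1.999e+08 → L_total = 10·log₁₀(1.999e+08) = 83.01 dB(A).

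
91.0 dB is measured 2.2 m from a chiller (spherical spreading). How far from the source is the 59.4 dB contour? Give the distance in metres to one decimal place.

83.6 m

The 31.6 dB drop corresponds to a distance ratio of 10^(31.6/20) for a point source.
r₂ = 2.2·10^((91.0−59.4)/20) = 2.2·10^(31.6/20) = 83.64 m.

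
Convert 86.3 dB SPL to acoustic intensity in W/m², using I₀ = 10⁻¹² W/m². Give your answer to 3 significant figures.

0.000427 W/m²

I = I₀·10^(L/10) = 10⁻¹² × 10^(86.3/10) = 10^(-3.370).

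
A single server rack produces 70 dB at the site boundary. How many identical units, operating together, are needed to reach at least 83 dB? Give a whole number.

N identical sources give L₁ + 10·log₁₀ N, so require 10·log₁₀ N ≥ 83 − 70 = 13.0 dB.
N ≥ 10^(13.0/10) = 19.953, so N = 20.

20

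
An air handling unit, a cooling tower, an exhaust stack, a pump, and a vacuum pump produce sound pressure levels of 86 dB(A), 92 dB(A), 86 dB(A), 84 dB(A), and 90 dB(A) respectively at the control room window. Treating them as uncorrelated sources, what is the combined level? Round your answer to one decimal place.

95.6 dB(A)

Incoherent sources combine by intensity addition: L_total = 10·log₁₀(Σ 10^(L_i/10)).
Σ 10^(L/10) = 10^(86/10) + 10^(92/10) + 10^(86/10) + 10^(84/10) + 10^(90/10) = 3.632e+09.
L_total = 10·log₁₀(3.632e+09) = 95.60 dB(A).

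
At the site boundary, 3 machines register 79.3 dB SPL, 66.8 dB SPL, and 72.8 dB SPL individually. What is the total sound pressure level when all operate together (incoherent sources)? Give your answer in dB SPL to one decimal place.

For uncorrelated sources the intensities add, so convert each level to linear form, sum, and take 10·log₁₀ of the total.
Σ 10^(L/10) = 10^(79.3/10) + 10^(66.8/10) + 10^(72.8/10) = 1.090e+08.
L_total = 10·log₁₀(1.090e+08) = 80.37 dB SPL.

80.4 dB SPL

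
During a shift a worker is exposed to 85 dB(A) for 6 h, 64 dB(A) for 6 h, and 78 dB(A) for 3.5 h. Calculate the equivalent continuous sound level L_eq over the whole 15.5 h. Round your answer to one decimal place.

L_eq = 10·log₁₀[(1/T)·Σ tᵢ·10^(Lᵢ/10)] with T = 15.5 h.
Σ tᵢ·10^(Lᵢ/10) = 6·10^(85/10) + 6·10^(64/10) + 3.5·10^(78/10) = 2.133e+09.
L_eq = 10·log₁₀(2.133e+09/15.5) = 81.39 dB(A).

81.4 dB(A)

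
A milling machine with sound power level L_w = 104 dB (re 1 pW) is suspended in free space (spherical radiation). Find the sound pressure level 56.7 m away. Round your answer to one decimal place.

57.9 dB

L_p = L_w − 10·log₁₀(4π·r²) with r = 56.7 m.
4π·r² = 4.04e+04 m², 10·log₁₀ of that is 46.064 dB.
L_p = 104 − 46.064 = 57.94 dB.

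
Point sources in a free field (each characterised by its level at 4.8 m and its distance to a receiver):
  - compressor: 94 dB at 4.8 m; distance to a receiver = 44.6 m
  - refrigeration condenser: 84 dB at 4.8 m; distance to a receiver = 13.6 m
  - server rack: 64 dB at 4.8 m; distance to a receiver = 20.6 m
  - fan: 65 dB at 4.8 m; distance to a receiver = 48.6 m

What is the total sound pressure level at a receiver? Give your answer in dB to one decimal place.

77.8 dB

Propagate each source to the receiver with L = L_ref − 20·log₁₀(r/r_ref), then add intensities.
compressor: 94 − 20·log₁₀(44.6/4.8) = 94 − 19.36 = 74.64 dB.
refrigeration condenser: 84 − 20·log₁₀(13.6/4.8) = 84 − 9.05 = 74.95 dB.
server rack: 64 − 20·log₁₀(20.6/4.8) = 64 − 12.65 = 51.35 dB.
fan: 65 − 20·log₁₀(48.6/4.8) = 65 − 20.11 = 44.89 dB.
Σ 10^(L/10) = 6.055e+07 → L_total = 10·log₁₀(6.055e+07) = 77.82 dB.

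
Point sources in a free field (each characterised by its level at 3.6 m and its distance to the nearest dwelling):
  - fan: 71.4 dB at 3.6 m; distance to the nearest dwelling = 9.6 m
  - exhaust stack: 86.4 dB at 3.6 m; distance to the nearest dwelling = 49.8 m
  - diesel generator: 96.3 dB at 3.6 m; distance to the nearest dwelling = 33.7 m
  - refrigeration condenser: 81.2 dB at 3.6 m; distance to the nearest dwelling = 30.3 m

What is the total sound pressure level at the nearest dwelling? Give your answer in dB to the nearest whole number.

77 dB

Propagate each source to the receiver with L = L_ref − 20·log₁₀(r/r_ref), then add intensities.
fan: 71.4 − 20·log₁₀(9.6/3.6) = 71.4 − 8.52 = 62.88 dB.
exhaust stack: 86.4 − 20·log₁₀(49.8/3.6) = 86.4 − 22.82 = 63.58 dB.
diesel generator: 96.3 − 20·log₁₀(33.7/3.6) = 96.3 − 19.43 = 76.87 dB.
refrigeration condenser: 81.2 − 20·log₁₀(30.3/3.6) = 81.2 − 18.50 = 62.70 dB.
Σ 10^(L/10) = 5.476e+07 → L_total = 10·log₁₀(5.476e+07) = 77.38 dB.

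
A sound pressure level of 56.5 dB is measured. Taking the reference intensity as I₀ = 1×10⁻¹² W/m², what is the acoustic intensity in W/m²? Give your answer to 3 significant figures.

I/I₀ = 10^(56.5/10) = 4.467e+05, so I = 4.467e+05 × 10⁻¹² W/m².

4.47e-07 W/m²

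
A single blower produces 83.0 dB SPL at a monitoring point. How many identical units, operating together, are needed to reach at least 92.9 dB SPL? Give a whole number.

The shortfall is 92.9 − 83.0 = 9.9 dB, and N units add 10·log₁₀ N, so need 10·log₁₀ N ≥ 9.9.
N ≥ 10^(9.9/10) = 9.772, so N = 10.

10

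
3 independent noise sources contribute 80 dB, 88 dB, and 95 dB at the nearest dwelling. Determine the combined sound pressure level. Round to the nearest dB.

96 dB

Incoherent sources combine by intensity addition: L_total = 10·log₁₀(Σ 10^(L_i/10)).
Σ 10^(L/10) = 10^(80/10) + 10^(88/10) + 10^(95/10) = 3.893e+09.
L_total = 10·log₁₀(3.893e+09) = 95.90 dB.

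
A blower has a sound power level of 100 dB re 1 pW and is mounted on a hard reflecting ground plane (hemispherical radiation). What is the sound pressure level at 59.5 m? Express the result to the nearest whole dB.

Free-field hemispherical radiation: L_p = L_w − 10·log₁₀(2π·r²), r = 59.5 m.
2π·r² = 2.224e+04 m², 10·log₁₀ of that is 43.472 dB.
L_p = 100 − 43.472 = 56.53 dB.

57 dB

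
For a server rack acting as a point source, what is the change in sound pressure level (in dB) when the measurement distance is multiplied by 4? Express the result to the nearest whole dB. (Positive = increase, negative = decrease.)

Point-source spreading: ΔL = −20·log₁₀(r₂/r₁).
ΔL = −20·log₁₀(4) = -12.04 dB.

-12 dB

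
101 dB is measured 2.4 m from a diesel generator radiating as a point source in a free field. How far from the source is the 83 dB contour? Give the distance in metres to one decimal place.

Point-source spreading drops the level by 20·log₁₀(r₂/r₁); inverting, r₂/r₁ = 10^(ΔL/20).
r₂ = 2.4·10^((101−83)/20) = 2.4·10^(18.0/20) = 19.06 m.

19.1 m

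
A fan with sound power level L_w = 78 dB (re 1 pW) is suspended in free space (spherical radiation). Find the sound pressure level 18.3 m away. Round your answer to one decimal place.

L_p = L_w − 10·log₁₀(4π·r²) with r = 18.3 m.
4π·r² = 4208 m², 10·log₁₀ of that is 36.241 dB.
L_p = 78 − 36.241 = 41.76 dB.

41.8 dB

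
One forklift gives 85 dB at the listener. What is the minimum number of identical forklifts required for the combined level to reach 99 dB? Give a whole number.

26

The shortfall is 99 − 85 = 14.0 dB, and N units add 10·log₁₀ N, so need 10·log₁₀ N ≥ 14.0.
N ≥ 10^(14.0/10) = 25.119, so N = 26.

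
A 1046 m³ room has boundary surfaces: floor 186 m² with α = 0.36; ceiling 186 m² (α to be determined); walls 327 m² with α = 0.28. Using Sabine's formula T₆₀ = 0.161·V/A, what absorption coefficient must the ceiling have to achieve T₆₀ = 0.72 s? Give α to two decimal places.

From T₆₀ = 0.161·V/A, the target T₆₀ = 0.72 s needs A = 0.161·1046/0.72 = 233.90 m².
Absorption from the other surfaces = 186·0.36 + 327·0.28 = 158.52 m², so the ceiling must supply 75.38 m² over 186 m².
α = 75.38/186 = 0.405.

0.41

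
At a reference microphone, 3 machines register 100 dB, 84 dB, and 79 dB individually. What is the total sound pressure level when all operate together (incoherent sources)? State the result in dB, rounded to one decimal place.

For uncorrelated sources the intensities add, so convert each level to linear form, sum, and take 10·log₁₀ of the total.
Σ 10^(L/10) = 10^(100/10) + 10^(84/10) + 10^(79/10) = 1.033e+10.
L_total = 10·log₁₀(1.033e+10) = 100.14 dB.

100.1 dB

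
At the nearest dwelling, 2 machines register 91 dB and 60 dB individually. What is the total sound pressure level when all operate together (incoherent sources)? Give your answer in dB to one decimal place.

For uncorrelated sources the intensities add, so convert each level to linear form, sum, and take 10·log₁₀ of the total.
Σ 10^(L/10) = 10^(91/10) + 10^(60/10) = 1.260e+09.
L_total = 10·log₁₀(1.260e+09) = 91.00 dB.

91.0 dB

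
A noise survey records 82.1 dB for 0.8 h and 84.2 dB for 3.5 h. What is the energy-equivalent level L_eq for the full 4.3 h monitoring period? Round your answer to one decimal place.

Weight each interval's intensity by its duration and average over T = 4.3 h:
Σ tᵢ·10^(Lᵢ/10) = 0.8·10^(82.1/10) + 3.5·10^(84.2/10) = 1.050e+09.
L_eq = 10·log₁₀(1.050e+09/4.3) = 83.88 dB.

83.9 dB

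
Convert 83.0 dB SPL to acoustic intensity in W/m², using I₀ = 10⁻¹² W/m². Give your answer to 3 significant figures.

L = 10·log₁₀(I/I₀) ⇒ I = I₀·10^(L/10) = 10⁻¹² × 10^8.30.

0.000200 W/m²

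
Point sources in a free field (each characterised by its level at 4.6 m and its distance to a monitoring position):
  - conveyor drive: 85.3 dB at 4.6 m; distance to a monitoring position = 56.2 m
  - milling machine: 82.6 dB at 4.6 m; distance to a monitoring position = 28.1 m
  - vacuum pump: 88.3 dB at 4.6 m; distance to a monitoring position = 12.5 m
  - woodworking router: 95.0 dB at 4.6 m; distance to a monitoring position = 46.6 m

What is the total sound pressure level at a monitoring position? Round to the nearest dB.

81 dB

First find each source's level at the receiver (point-source: −20·log₁₀(r/r_ref)), then combine on an intensity basis.
conveyor drive: 85.3 − 20·log₁₀(56.2/4.6) = 85.3 − 21.74 = 63.56 dB.
milling machine: 82.6 − 20·log₁₀(28.1/4.6) = 82.6 − 15.72 = 66.88 dB.
vacuum pump: 88.3 − 20·log₁₀(12.5/4.6) = 88.3 − 8.68 = 79.62 dB.
woodworking router: 95.0 − 20·log₁₀(46.6/4.6) = 95.0 − 20.11 = 74.89 dB.
Σ 10^(L/10) = 1.295e+08 → L_total = 10·log₁₀(1.295e+08) = 81.12 dB.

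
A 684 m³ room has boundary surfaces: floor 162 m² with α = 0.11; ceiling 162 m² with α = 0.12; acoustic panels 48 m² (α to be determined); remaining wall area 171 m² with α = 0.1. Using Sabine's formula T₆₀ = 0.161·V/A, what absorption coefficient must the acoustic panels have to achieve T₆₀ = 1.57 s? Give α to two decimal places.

0.33

From T₆₀ = 0.161·V/A, the target T₆₀ = 1.57 s needs A = 0.161·684/1.57 = 70.14 m².
Absorption from the other surfaces = 162·0.11 + 162·0.12 + 171·0.1 = 54.36 m², so the acoustic panels must supply 15.78 m² over 48 m².
α = 15.78/48 = 0.329.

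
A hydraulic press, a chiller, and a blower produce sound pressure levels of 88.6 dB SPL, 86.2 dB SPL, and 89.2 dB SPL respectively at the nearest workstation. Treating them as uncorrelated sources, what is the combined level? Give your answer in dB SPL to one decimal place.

93.0 dB SPL

For uncorrelated sources the intensities add, so convert each level to linear form, sum, and take 10·log₁₀ of the total.
Σ 10^(L/10) = 10^(88.6/10) + 10^(86.2/10) + 10^(89.2/10) = 1.973e+09.
L_total = 10·log₁₀(1.973e+09) = 92.95 dB SPL.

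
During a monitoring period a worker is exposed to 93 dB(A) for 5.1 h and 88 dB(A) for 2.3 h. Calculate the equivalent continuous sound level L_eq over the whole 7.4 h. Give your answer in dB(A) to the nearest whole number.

The energy average is taken in the linear domain: L_eq = 10·log₁₀[(Σ tᵢ·10^(Lᵢ/10))/T], T = 7.4 h.
Σ tᵢ·10^(Lᵢ/10) = 5.1·10^(93/10) + 2.3·10^(88/10) = 1.163e+10.
L_eq = 10·log₁₀(1.163e+10/7.4) = 91.96 dB(A).

92 dB(A)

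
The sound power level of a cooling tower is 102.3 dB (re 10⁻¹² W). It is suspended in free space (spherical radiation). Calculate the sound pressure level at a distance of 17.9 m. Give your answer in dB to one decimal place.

66.3 dB

Free-field spherical radiation: L_p = L_w − 10·log₁₀(4π·r²), r = 17.9 m.
4π·r² = 4026 m², 10·log₁₀ of that is 36.049 dB.
L_p = 102.3 − 36.049 = 66.25 dB.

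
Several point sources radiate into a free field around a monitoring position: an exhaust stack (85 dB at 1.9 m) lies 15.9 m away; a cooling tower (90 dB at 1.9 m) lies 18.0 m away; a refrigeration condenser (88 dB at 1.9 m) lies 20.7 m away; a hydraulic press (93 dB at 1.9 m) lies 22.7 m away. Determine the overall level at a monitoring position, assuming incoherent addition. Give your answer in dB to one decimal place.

75.4 dB

Propagate each source to the receiver with L = L_ref − 20·log₁₀(r/r_ref), then add intensities.
exhaust stack: 85 − 20·log₁₀(15.9/1.9) = 85 − 18.45 = 66.55 dB.
cooling tower: 90 − 20·log₁₀(18.0/1.9) = 90 − 19.53 = 70.47 dB.
refrigeration condenser: 88 − 20·log₁₀(20.7/1.9) = 88 − 20.74 = 67.26 dB.
hydraulic press: 93 − 20·log₁₀(22.7/1.9) = 93 − 21.55 = 71.45 dB.
Σ 10^(L/10) = 3.495e+07 → L_total = 10·log₁₀(3.495e+07) = 75.43 dB.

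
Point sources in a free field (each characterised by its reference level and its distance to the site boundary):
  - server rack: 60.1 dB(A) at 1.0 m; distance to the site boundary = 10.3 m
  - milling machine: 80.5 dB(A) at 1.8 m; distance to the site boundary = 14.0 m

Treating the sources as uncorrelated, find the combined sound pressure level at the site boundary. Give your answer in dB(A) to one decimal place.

Apply inverse-square spreading to bring every level to the receiver, then sum 10^(L/10).
server rack: 60.1 − 20·log₁₀(10.3/1.0) = 60.1 − 20.26 = 39.84 dB(A).
milling machine: 80.5 − 20·log₁₀(14.0/1.8) = 80.5 − 17.82 = 62.68 dB(A).
Σ 10^(L/10) = 1.864e+06 → L_total = 10·log₁₀(1.864e+06) = 62.71 dB(A).

62.7 dB(A)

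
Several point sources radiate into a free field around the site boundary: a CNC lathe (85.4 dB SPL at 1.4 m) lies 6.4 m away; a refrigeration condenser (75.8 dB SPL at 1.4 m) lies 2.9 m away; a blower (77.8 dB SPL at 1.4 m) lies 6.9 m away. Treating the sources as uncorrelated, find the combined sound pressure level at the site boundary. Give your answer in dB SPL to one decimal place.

74.5 dB SPL

Propagate each source to the receiver with L = L_ref − 20·log₁₀(r/r_ref), then add intensities.
CNC lathe: 85.4 − 20·log₁₀(6.4/1.4) = 85.4 − 13.20 = 72.20 dB SPL.
refrigeration condenser: 75.8 − 20·log₁₀(2.9/1.4) = 75.8 − 6.33 = 69.47 dB SPL.
blower: 77.8 − 20·log₁₀(6.9/1.4) = 77.8 − 13.85 = 63.95 dB SPL.
Σ 10^(L/10) = 2.793e+07 → L_total = 10·log₁₀(2.793e+07) = 74.46 dB SPL.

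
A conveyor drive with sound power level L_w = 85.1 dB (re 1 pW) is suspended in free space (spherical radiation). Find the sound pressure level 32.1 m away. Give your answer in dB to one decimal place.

44.0 dB

The power spreads over a sphere of area 4π·r², so L_p = L_w − 10·log₁₀(4π·r²).
4π·r² = 1.295e+04 m², 10·log₁₀ of that is 41.122 dB.
L_p = 85.1 − 41.122 = 43.98 dB.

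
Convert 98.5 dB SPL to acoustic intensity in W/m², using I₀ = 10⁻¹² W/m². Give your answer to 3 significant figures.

L = 10·log₁₀(I/I₀) ⇒ I = I₀·10^(L/10) = 10⁻¹² × 10^9.85.

0.00708 W/m²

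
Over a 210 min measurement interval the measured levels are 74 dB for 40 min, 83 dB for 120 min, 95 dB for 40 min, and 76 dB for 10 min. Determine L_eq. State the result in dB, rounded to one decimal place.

L_eq = 10·log₁₀[(1/T)·Σ tᵢ·10^(Lᵢ/10)] with T = 210 min.
Σ tᵢ·10^(Lᵢ/10) = 40·10^(74/10) + 120·10^(83/10) + 40·10^(95/10) + 10·10^(76/10) = 1.518e+11.
L_eq = 10·log₁₀(1.518e+11/210) = 88.59 dB.

88.6 dB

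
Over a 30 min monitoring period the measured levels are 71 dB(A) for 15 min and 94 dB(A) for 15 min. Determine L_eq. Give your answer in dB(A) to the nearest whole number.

91 dB(A)

Weight each interval's intensity by its duration and average over T = 30 min:
Σ tᵢ·10^(Lᵢ/10) = 15·10^(71/10) + 15·10^(94/10) = 3.787e+10.
L_eq = 10·log₁₀(3.787e+10/30) = 91.01 dB(A).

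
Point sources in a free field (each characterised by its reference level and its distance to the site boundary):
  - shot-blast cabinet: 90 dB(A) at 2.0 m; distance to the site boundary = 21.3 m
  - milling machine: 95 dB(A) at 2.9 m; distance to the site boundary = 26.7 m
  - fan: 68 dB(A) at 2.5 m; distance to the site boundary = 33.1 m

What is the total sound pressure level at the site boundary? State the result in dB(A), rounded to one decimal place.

76.6 dB(A)

First find each source's level at the receiver (point-source: −20·log₁₀(r/r_ref)), then combine on an intensity basis.
shot-blast cabinet: 90 − 20·log₁₀(21.3/2.0) = 90 − 20.55 = 69.45 dB(A).
milling machine: 95 − 20·log₁₀(26.7/2.9) = 95 − 19.28 = 75.72 dB(A).
fan: 68 − 20·log₁₀(33.1/2.5) = 68 − 22.44 = 45.56 dB(A).
Σ 10^(L/10) = 4.616e+07 → L_total = 10·log₁₀(4.616e+07) = 76.64 dB(A).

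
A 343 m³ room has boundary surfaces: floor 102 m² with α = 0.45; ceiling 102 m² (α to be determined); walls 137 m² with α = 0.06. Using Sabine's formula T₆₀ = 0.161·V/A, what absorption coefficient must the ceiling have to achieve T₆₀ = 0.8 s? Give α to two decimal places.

A = 0.161·V/T₆₀ = 0.161·343/0.8 = 69.03 m² sabins.
Absorption from the other surfaces = 102·0.45 + 137·0.06 = 54.12 m², so the ceiling must supply 14.91 m² over 102 m².
α = 14.91/102 = 0.146.

0.15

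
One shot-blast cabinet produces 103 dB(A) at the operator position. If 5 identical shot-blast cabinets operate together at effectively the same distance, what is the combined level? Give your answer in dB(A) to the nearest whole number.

110 dB(A)

With 5 equal, uncorrelated contributions the intensity is 5× that of one unit, giving a rise of 10·log₁₀ 5.
L_total = 103 + 10·log₁₀(5) = 103 + 6.990 = 109.99 dB(A).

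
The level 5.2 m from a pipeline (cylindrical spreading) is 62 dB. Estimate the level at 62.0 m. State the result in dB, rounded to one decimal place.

Cylindrical spreading from a line source gives a 10·log₁₀(r₂/r₁) drop.
L₂ = 62 − 10·log₁₀(62.0/5.2) = 62 − 10.764 = 51.24 dB.

51.2 dB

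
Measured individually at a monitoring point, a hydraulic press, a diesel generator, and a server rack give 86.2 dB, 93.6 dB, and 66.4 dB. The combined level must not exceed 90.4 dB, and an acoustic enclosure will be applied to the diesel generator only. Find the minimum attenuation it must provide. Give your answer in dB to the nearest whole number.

5 dB

The untreated sources together contribute 10^(86.2/10) + 10^(66.4/10) = 4.212e+08, i.e. 86.25 dB.
The limit corresponds to 10^(90.4/10) = 1.096e+09; subtracting the fixed part leaves 6.752e+08 for the diesel generator, i.e. 88.29 dB.
Required insertion loss = 93.6 − 88.29 = 5.31 dB.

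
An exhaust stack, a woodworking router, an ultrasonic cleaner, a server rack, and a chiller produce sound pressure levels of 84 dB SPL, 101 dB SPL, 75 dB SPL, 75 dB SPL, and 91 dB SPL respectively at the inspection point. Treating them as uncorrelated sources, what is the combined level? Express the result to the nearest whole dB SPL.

Incoherent sources combine by intensity addition: L_total = 10·log₁₀(Σ 10^(L_i/10)).
Σ 10^(L/10) = 10^(84/10) + 10^(101/10) + 10^(75/10) + 10^(75/10) + 10^(91/10) = 1.416e+10.
L_total = 10·log₁₀(1.416e+10) = 101.51 dB SPL.

102 dB SPL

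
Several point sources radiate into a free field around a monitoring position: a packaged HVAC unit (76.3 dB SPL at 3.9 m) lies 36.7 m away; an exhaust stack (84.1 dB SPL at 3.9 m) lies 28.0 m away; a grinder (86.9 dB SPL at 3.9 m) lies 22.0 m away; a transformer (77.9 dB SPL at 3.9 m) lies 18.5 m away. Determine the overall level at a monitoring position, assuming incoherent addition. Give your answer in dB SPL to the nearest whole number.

Apply inverse-square spreading to bring every level to the receiver, then sum 10^(L/10).
packaged HVAC unit: 76.3 − 20·log₁₀(36.7/3.9) = 76.3 − 19.47 = 56.83 dB SPL.
exhaust stack: 84.1 − 20·log₁₀(28.0/3.9) = 84.1 − 17.12 = 66.98 dB SPL.
grinder: 86.9 − 20·log₁₀(22.0/3.9) = 86.9 − 15.03 = 71.87 dB SPL.
transformer: 77.9 − 20·log₁₀(18.5/3.9) = 77.9 − 13.52 = 64.38 dB SPL.
Σ 10^(L/10) = 2.360e+07 → L_total = 10·log₁₀(2.360e+07) = 73.73 dB SPL.

74 dB SPL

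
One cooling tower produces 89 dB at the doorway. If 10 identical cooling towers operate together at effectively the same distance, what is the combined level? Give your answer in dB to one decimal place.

With 10 equal, uncorrelated contributions the intensity is 10× that of one unit, giving a rise of 10·log₁₀ 10.
L_total = 89 + 10·log₁₀(10) = 89 + 10.000 = 99.00 dB.

99.0 dB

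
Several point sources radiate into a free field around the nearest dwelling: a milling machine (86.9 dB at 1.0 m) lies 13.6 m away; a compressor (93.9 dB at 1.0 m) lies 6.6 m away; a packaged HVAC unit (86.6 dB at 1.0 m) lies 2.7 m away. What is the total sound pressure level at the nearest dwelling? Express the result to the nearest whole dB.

First find each source's level at the receiver (point-source: −20·log₁₀(r/r_ref)), then combine on an intensity basis.
milling machine: 86.9 − 20·log₁₀(13.6/1.0) = 86.9 − 22.67 = 64.23 dB.
compressor: 93.9 − 20·log₁₀(6.6/1.0) = 93.9 − 16.39 = 77.51 dB.
packaged HVAC unit: 86.6 − 20·log₁₀(2.7/1.0) = 86.6 − 8.63 = 77.97 dB.
Σ 10^(L/10) = 1.217e+08 → L_total = 10·log₁₀(1.217e+08) = 80.85 dB.

81 dB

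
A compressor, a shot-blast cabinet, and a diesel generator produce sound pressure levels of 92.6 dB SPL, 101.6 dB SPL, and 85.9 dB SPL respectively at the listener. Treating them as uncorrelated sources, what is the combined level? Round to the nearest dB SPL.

For uncorrelated sources the intensities add, so convert each level to linear form, sum, and take 10·log₁₀ of the total.
Σ 10^(L/10) = 10^(92.6/10) + 10^(101.6/10) + 10^(85.9/10) = 1.666e+10.
L_total = 10·log₁₀(1.666e+10) = 102.22 dB SPL.

102 dB SPL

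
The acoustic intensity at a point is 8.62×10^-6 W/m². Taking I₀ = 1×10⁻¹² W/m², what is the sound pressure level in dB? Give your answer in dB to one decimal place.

L = 10·log₁₀(I/I₀) = 10·log₁₀(8.62×10^-6/10⁻¹²) = 10·log₁₀(8.62×10^6).
L = 10·(0.9355 + 6) = 69.36 dB.

69.4 dB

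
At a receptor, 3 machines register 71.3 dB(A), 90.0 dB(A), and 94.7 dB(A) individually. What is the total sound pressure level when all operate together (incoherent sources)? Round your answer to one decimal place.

96.0 dB(A)

Incoherent sources combine by intensity addition: L_total = 10·log₁₀(Σ 10^(L_i/10)).
Σ 10^(L/10) = 10^(71.3/10) + 10^(90.0/10) + 10^(94.7/10) = 3.965e+09.
L_total = 10·log₁₀(3.965e+09) = 95.98 dB(A).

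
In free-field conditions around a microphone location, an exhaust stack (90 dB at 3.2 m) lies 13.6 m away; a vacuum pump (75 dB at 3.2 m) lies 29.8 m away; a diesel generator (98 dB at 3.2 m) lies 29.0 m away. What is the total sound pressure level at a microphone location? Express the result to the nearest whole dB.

First find each source's level at the receiver (point-source: −20·log₁₀(r/r_ref)), then combine on an intensity basis.
exhaust stack: 90 − 20·log₁₀(13.6/3.2) = 90 − 12.57 = 77.43 dB.
vacuum pump: 75 − 20·log₁₀(29.8/3.2) = 75 − 19.38 = 55.62 dB.
diesel generator: 98 − 20·log₁₀(29.0/3.2) = 98 − 19.14 = 78.86 dB.
Σ 10^(L/10) = 1.326e+08 → L_total = 10·log₁₀(1.326e+08) = 81.22 dB.

81 dB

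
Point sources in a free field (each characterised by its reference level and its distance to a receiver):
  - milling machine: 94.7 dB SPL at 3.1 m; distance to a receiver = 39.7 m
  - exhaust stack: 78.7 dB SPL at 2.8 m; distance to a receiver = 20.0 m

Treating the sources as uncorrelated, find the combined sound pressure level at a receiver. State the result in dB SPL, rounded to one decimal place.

72.9 dB SPL

Apply inverse-square spreading to bring every level to the receiver, then sum 10^(L/10).
milling machine: 94.7 − 20·log₁₀(39.7/3.1) = 94.7 − 22.15 = 72.55 dB SPL.
exhaust stack: 78.7 − 20·log₁₀(20.0/2.8) = 78.7 − 17.08 = 61.62 dB SPL.
Σ 10^(L/10) = 1.945e+07 → L_total = 10·log₁₀(1.945e+07) = 72.89 dB SPL.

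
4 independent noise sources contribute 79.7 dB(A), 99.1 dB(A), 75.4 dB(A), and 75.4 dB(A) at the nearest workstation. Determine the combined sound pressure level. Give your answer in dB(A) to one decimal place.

99.2 dB(A)

For uncorrelated sources the intensities add, so convert each level to linear form, sum, and take 10·log₁₀ of the total.
Σ 10^(L/10) = 10^(79.7/10) + 10^(99.1/10) + 10^(75.4/10) + 10^(75.4/10) = 8.291e+09.
L_total = 10·log₁₀(8.291e+09) = 99.19 dB(A).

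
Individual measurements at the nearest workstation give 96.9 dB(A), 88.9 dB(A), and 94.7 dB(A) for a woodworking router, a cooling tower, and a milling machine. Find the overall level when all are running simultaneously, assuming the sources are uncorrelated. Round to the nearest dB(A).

For uncorrelated sources the intensities add, so convert each level to linear form, sum, and take 10·log₁₀ of the total.
Σ 10^(L/10) = 10^(96.9/10) + 10^(88.9/10) + 10^(94.7/10) = 8.625e+09.
L_total = 10·log₁₀(8.625e+09) = 99.36 dB(A).

99 dB(A)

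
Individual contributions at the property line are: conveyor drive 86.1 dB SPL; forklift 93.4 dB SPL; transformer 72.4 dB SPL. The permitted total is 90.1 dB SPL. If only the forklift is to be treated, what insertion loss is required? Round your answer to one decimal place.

5.6 dB

Everything except the forklift sums to 10^(86.1/10) + 10^(72.4/10) = 4.248e+08 in linear terms, 86.28 dB SPL.
To meet 90.1 dB SPL overall, the treated forklift may contribute at most 10^(90.1/10) − 4.248e+08 = 5.985e+08, i.e. 87.77 dB SPL.
So the forklift must be reduced from 93.4 to 87.77 dB SPL: IL = 5.63 dB.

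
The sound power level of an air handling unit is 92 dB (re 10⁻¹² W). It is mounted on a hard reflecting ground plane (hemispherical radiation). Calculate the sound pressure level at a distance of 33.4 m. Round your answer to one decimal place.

Free-field hemispherical radiation: L_p = L_w − 10·log₁₀(2π·r²), r = 33.4 m.
2π·r² = 7009 m², 10·log₁₀ of that is 38.457 dB.
L_p = 92 − 38.457 = 53.54 dB.

53.5 dB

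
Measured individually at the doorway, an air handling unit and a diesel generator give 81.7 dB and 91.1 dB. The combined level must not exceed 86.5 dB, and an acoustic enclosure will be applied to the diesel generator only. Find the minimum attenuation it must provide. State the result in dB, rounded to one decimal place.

The untreated sources together contribute 10^(81.7/10) = 1.479e+08, i.e. 81.70 dB.
To meet 86.5 dB overall, the treated diesel generator may contribute at most 10^(86.5/10) − 1.479e+08 = 2.988e+08, i.e. 84.75 dB.
Required insertion loss = 91.1 − 84.75 = 6.35 dB.

6.3 dB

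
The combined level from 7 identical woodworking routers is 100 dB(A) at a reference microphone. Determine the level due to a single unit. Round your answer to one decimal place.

91.5 dB(A)

Dividing the total intensity by 7 lowers the level by 10·log₁₀ 7 = 8.451 dB: L₁ = 100 − 8.451.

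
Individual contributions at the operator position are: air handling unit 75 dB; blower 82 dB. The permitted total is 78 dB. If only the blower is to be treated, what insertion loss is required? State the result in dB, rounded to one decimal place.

7.0 dB

Fixed contribution from the other source: Σ 10^(L/10) = 10^(75/10) = 3.162e+07 (75.00 dB).
To meet 78 dB overall, the treated blower may contribute at most 10^(78/10) − 3.162e+07 = 3.147e+07, i.e. 74.98 dB.
Required insertion loss = 82 − 74.98 = 7.02 dB.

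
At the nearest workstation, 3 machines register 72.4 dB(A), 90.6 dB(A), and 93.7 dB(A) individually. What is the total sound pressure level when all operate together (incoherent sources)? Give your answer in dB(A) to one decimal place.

95.5 dB(A)

For uncorrelated sources the intensities add, so convert each level to linear form, sum, and take 10·log₁₀ of the total.
Σ 10^(L/10) = 10^(72.4/10) + 10^(90.6/10) + 10^(93.7/10) = 3.510e+09.
L_total = 10·log₁₀(3.510e+09) = 95.45 dB(A).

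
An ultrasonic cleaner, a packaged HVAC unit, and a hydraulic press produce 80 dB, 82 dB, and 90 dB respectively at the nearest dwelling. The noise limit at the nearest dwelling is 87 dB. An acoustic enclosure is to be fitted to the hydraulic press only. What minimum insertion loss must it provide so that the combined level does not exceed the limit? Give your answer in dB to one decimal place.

Fixed contribution from the other sources: Σ 10^(L/10) = 10^(80/10) + 10^(82/10) = 2.585e+08 (84.12 dB).
The limit corresponds to 10^(87/10) = 5.012e+08; subtracting the fixed part leaves 2.427e+08 for the hydraulic press, i.e. 83.85 dB.
So the hydraulic press must be reduced from 90 to 83.85 dB: IL = 6.15 dB.

6.1 dB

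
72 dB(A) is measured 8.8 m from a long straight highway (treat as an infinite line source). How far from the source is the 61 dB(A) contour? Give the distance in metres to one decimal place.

For a line source L₁ − L₂ = 10·log₁₀(r₂/r₁), so r₂ = r₁·10^((L₁−L₂)/10).
r₂ = 8.8·10^((72−61)/10) = 8.8·10^(11.0/10) = 110.79 m.

110.8 m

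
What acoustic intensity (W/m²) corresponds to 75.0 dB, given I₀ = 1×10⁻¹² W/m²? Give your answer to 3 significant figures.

I/I₀ = 10^(75.0/10) = 3.162e+07, so I = 3.162e+07 × 10⁻¹² W/m².

3.16e-05 W/m²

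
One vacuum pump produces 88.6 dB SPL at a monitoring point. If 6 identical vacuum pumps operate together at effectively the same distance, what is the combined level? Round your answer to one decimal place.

96.4 dB SPL

With 6 equal, uncorrelated contributions the intensity is 6× that of one unit, giving a rise of 10·log₁₀ 6.
L_total = 88.6 + 10·log₁₀(6) = 88.6 + 7.782 = 96.38 dB SPL.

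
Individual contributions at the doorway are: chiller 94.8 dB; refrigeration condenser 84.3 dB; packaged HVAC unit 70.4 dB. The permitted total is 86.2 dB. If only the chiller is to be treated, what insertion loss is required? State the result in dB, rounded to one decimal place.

13.4 dB

Fixed contribution from the other sources: Σ 10^(L/10) = 10^(84.3/10) + 10^(70.4/10) = 2.801e+08 (84.47 dB).
To meet 86.2 dB overall, the treated chiller may contribute at most 10^(86.2/10) − 2.801e+08 = 1.368e+08, i.e. 81.36 dB.
So the chiller must be reduced from 94.8 to 81.36 dB: IL = 13.44 dB.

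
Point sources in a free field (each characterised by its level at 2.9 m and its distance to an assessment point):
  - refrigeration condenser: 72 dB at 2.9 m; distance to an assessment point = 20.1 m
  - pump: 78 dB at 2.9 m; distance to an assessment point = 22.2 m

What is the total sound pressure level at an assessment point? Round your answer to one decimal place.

Apply inverse-square spreading to bring every level to the receiver, then sum 10^(L/10).
refrigeration condenser: 72 − 20·log₁₀(20.1/2.9) = 72 − 16.82 = 55.18 dB.
pump: 78 − 20·log₁₀(22.2/2.9) = 78 − 17.68 = 60.32 dB.
Σ 10^(L/10) = 1.407e+06 → L_total = 10·log₁₀(1.407e+06) = 61.48 dB.

61.5 dB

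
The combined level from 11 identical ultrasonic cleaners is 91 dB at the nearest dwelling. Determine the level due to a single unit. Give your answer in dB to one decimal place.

80.6 dB

For N identical incoherent sources L_total = L₁ + 10·log₁₀ N, so L₁ = 91 − 10·log₁₀(11) = 91 − 10.414.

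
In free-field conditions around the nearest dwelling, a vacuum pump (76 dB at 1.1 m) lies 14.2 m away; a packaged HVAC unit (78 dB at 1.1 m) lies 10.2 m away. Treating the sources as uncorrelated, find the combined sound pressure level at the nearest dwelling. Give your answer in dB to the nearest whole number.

60 dB

Propagate each source to the receiver with L = L_ref − 20·log₁₀(r/r_ref), then add intensities.
vacuum pump: 76 − 20·log₁₀(14.2/1.1) = 76 − 22.22 = 53.78 dB.
packaged HVAC unit: 78 − 20·log₁₀(10.2/1.1) = 78 − 19.34 = 58.66 dB.
Σ 10^(L/10) = 9.727e+05 → L_total = 10·log₁₀(9.727e+05) = 59.88 dB.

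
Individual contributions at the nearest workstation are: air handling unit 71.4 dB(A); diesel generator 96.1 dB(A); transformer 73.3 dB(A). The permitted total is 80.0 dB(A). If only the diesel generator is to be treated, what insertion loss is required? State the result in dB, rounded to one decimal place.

Everything except the diesel generator sums to 10^(71.4/10) + 10^(73.3/10) = 3.518e+07 in linear terms, 75.46 dB(A).
The limit corresponds to 10^(80.0/10) = 1.000e+08; subtracting the fixed part leaves 6.482e+07 for the diesel generator, i.e. 78.12 dB(A).
So the diesel generator must be reduced from 96.1 to 78.12 dB(A): IL = 17.98 dB.

18.0 dB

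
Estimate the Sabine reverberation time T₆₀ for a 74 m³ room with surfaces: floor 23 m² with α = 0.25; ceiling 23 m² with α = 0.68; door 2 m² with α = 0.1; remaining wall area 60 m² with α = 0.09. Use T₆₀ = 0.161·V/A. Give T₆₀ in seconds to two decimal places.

A = Σ Sᵢαᵢ = 23·0.25 + 23·0.68 + 2·0.1 + 60·0.09 = 26.99 m².
T₆₀ = 0.161·V/A = 0.161·74/26.99 = 0.441 s.

0.44 s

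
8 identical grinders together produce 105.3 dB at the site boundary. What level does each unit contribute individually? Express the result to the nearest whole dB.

96 dB

Dividing the total intensity by 8 lowers the level by 10·log₁₀ 8 = 9.031 dB: L₁ = 105.3 − 9.031.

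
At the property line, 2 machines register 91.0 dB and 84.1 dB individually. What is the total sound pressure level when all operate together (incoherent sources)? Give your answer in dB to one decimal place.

For uncorrelated sources the intensities add, so convert each level to linear form, sum, and take 10·log₁₀ of the total.
Σ 10^(L/10) = 10^(91.0/10) + 10^(84.1/10) = 1.516e+09.
L_total = 10·log₁₀(1.516e+09) = 91.81 dB.

91.8 dB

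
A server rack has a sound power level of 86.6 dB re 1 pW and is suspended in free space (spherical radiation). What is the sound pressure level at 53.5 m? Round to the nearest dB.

L_p = L_w − 10·log₁₀(4π·r²) with r = 53.5 m.
4π·r² = 3.597e+04 m², 10·log₁₀ of that is 45.559 dB.
L_p = 86.6 − 45.559 = 41.04 dB.

41 dB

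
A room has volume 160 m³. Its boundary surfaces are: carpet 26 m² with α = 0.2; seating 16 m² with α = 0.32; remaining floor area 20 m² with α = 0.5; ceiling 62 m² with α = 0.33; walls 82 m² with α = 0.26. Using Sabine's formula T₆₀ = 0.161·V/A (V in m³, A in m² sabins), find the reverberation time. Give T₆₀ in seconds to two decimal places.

0.41 s

A = Σ Sᵢαᵢ = 26·0.2 + 16·0.32 + 20·0.5 + 62·0.33 + 82·0.26 = 62.10 m².
T₆₀ = 0.161·V/A = 0.161·160/62.10 = 0.415 s.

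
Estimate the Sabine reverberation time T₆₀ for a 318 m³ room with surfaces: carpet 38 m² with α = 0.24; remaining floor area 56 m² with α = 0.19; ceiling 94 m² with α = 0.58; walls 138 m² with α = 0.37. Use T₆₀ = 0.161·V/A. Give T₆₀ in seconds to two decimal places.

Summing Sᵢαᵢ: 38·0.24 + 56·0.19 + 94·0.58 + 138·0.37 = 125.34 m².
T₆₀ = 0.161 × 318 / 125.34 = 0.408 s.

0.41 s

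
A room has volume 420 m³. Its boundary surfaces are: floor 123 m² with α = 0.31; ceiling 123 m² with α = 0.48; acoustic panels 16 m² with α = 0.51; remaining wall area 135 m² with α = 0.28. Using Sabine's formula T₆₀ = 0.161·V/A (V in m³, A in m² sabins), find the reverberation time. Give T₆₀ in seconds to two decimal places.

A = Σ Sᵢαᵢ = 123·0.31 + 123·0.48 + 16·0.51 + 135·0.28 = 143.13 m².
T₆₀ = 0.161 × 420 / 143.13 = 0.472 s.

0.47 s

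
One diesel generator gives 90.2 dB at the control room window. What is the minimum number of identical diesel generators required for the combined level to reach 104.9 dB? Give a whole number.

30

N identical sources give L₁ + 10·log₁₀ N, so require 10·log₁₀ N ≥ 104.9 − 90.2 = 14.7 dB.
N ≥ 10^(14.7/10) = 29.512, so N = 30.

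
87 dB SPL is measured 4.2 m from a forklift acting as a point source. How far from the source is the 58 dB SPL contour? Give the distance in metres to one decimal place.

For a point source L₁ − L₂ = 20·log₁₀(r₂/r₁), so r₂ = r₁·10^((L₁−L₂)/20).
r₂ = 4.2·10^((87−58)/20) = 4.2·10^(29.0/20) = 118.37 m.

118.4 m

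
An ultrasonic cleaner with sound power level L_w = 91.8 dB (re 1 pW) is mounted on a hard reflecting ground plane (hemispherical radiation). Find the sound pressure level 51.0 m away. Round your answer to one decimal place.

The power spreads over a hemisphere of area 2π·r², so L_p = L_w − 10·log₁₀(2π·r²).
2π·r² = 1.634e+04 m², 10·log₁₀ of that is 42.133 dB.
L_p = 91.8 − 42.133 = 49.67 dB.

49.7 dB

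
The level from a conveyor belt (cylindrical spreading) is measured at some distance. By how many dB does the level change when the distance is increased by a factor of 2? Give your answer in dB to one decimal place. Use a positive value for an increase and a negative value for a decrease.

A line source loses 3 dB per doubling of distance; generally ΔL = −10·log₁₀(r₂/r₁).
ΔL = −10·log₁₀(2) = -3.01 dB.

-3.0 dB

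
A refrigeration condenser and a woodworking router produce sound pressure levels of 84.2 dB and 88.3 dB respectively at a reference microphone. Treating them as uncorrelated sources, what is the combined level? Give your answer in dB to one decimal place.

89.7 dB

For uncorrelated sources the intensities add, so convert each level to linear form, sum, and take 10·log₁₀ of the total.
Σ 10^(L/10) = 10^(84.2/10) + 10^(88.3/10) = 9.391e+08.
L_total = 10·log₁₀(9.391e+08) = 89.73 dB.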